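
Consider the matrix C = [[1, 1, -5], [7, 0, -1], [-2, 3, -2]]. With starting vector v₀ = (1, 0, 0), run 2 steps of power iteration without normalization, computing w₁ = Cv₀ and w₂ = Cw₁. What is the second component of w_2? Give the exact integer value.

w1 = Cv₀ = (1·1 + 1·0 + (-5)·0; 7·1 + 0·0 + (-1)·0; (-2)·1 + 3·0 + (-2)·0) = (1, 7, -2)
w2 = Cw1 = (1·1 + 1·7 + (-5)·(-2); 7·1 + 0·7 + (-1)·(-2); (-2)·1 + 3·7 + (-2)·(-2)) = (18, 9, 23)
The requested component of w2 is 9.

9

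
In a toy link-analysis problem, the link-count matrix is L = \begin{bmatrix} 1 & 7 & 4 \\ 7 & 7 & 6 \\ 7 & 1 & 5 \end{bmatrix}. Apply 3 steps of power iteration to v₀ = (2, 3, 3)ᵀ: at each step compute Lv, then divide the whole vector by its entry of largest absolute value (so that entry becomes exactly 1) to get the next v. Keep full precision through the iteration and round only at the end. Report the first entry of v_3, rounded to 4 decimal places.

0.6607

Lv0 = (35.00000, 53.00000, 32.00000); divide by 53.00000 → v1 = (0.66038, 1.00000, 0.60377)
Lv1 = (10.07547, 15.24528, 8.64151); divide by 15.24528 → v2 = (0.66089, 1.00000, 0.56683)
Lv2 = (9.92822, 15.02723, 8.46040); divide by 15.02723 → v3 = (0.66068, 1.00000, 0.56300)
Requested entry of v3: 8022/12142 = 0.6607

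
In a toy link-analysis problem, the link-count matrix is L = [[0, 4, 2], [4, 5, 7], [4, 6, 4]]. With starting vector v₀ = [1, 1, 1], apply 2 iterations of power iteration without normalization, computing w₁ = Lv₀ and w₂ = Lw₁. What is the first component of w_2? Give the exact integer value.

w1 = Lv₀ = (0·1 + 4·1 + 2·1; 4·1 + 5·1 + 7·1; 4·1 + 6·1 + 4·1) = (6, 16, 14)
w2 = Lw1 = (0·6 + 4·16 + 2·14; 4·6 + 5·16 + 7·14; 4·6 + 6·16 + 4·14) = (92, 202, 176)
The requested component of w2 is 92.

92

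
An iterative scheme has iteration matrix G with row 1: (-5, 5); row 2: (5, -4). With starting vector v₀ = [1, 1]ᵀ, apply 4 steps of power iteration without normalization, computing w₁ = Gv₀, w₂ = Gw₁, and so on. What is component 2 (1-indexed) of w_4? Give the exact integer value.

-389

w1 = Gv₀ = ((-5)·1 + 5·1; 5·1 + (-4)·1) = (0, 1)
w2 = Gw1 = ((-5)·0 + 5·1; 5·0 + (-4)·1) = (5, -4)
w3 = Gw2 = (-45, 41)
w4 = Gw3 = (430, -389)
The requested component of w4 is -389.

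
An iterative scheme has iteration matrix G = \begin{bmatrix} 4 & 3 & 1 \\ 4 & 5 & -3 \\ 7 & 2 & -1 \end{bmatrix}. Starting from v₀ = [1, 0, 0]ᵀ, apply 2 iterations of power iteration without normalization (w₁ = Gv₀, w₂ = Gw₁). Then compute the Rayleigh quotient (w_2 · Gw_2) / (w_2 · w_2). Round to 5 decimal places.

w1 = Gv₀ = (4·1 + 3·0 + 1·0; 4·1 + 5·0 + (-3)·0; 7·1 + 2·0 + (-1)·0) = (4, 4, 7)
w2 = Gw1 = (4·4 + 3·4 + 1·7; 4·4 + 5·4 + (-3)·7; 7·4 + 2·4 + (-1)·7) = (35, 15, 29)
Gw2 = (214, 128, 246)
w2·Gw2 = 35·214 + 15·128 + 29·246 = 16544; w2·w2 = 35·35 + 15·15 + 29·29 = 2291
λ ≈ 16544/2291 = 7.22130

7.22130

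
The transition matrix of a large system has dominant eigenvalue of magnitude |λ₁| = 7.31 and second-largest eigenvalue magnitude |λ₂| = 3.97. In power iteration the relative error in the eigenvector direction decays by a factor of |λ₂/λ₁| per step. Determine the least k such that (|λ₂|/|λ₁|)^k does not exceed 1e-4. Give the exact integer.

|λ₂/λ₁| = 3.97/7.31 = 0.54309
Need k ≥ ln(1e-4) / ln(0.54309) = -9.2103 / -0.6105 ≈ 15.087
Smallest integer k satisfying the bound: 16

16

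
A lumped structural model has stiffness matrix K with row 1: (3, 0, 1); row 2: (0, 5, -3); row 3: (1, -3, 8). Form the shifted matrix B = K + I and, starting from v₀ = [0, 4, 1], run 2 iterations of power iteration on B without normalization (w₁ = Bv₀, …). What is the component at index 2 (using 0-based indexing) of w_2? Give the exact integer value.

B = K + I has rows (4, 0, 1); (0, 6, -3); (1, -3, 9)
w1 = Bv₀ = (4·0 + 0·4 + 1·1; 0·0 + 6·4 + (-3)·1; 1·0 + (-3)·4 + 9·1) = (1, 21, -3)
w2 = Bw1 = (4·1 + 0·21 + 1·(-3); 0·1 + 6·21 + (-3)·(-3); 1·1 + (-3)·21 + 9·(-3)) = (1, 135, -89)
Requested component of w2: -89

-89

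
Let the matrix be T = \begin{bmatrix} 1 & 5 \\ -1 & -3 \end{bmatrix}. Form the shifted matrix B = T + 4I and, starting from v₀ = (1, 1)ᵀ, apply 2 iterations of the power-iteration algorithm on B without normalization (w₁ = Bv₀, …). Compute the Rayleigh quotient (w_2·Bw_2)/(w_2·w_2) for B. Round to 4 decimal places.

B = T + 4I has rows (5, 5); (-1, 1)
w1 = Bv₀ = (5·1 + 5·1; (-1)·1 + 1·1) = (10, 0)
w2 = Bw1 = (5·10 + 5·0; (-1)·10 + 1·0) = (50, -10)
Bw2 = (200, -60)
w2·Bw2 = 10600; w2·w2 = 2600; μ ≈ 10600/2600 = 4.0769

μ ≈ 4.0769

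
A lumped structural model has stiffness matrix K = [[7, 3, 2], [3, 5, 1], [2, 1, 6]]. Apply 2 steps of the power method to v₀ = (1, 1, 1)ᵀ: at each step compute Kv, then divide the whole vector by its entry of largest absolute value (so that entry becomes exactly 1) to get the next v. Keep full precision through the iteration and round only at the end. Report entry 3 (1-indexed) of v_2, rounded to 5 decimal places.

Kv0 = (12.000000, 9.000000, 9.000000); divide by 12.000000 → v1 = (1.000000, 0.750000, 0.750000)
Kv1 = (10.750000, 7.500000, 7.250000); divide by 10.750000 → v2 = (1.000000, 0.697674, 0.674419)
Requested entry of v2: 87/129 = 0.67442

0.67442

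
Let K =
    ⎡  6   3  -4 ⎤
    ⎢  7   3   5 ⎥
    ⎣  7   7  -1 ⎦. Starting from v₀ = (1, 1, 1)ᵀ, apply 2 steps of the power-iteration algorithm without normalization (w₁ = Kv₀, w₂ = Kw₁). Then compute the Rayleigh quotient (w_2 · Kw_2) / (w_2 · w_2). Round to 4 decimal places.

w1 = Kv₀ = (6·1 + 3·1 + (-4)·1; 7·1 + 3·1 + 5·1; 7·1 + 7·1 + (-1)·1) = (5, 15, 13)
w2 = Kw1 = (6·5 + 3·15 + (-4)·13; 7·5 + 3·15 + 5·13; 7·5 + 7·15 + (-1)·13) = (23, 145, 127)
Kw2 = (65, 1231, 1049)
w2·Kw2 = 23·65 + 145·1231 + 127·1049 = 313213; w2·w2 = 23·23 + 145·145 + 127·127 = 37683
λ ≈ 313213/37683 = 8.3118

8.3118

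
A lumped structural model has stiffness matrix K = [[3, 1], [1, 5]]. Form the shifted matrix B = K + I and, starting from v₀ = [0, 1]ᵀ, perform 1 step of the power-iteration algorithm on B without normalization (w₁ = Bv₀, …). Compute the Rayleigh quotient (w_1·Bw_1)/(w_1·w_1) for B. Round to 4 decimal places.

μ ≈ 6.2703

B = K + I has rows (4, 1); (1, 6)
w1 = Bv₀ = (1, 6)
Bw1 = (10, 37)
w1·Bw1 = 232; w1·w1 = 37; μ ≈ 232/37 = 6.2703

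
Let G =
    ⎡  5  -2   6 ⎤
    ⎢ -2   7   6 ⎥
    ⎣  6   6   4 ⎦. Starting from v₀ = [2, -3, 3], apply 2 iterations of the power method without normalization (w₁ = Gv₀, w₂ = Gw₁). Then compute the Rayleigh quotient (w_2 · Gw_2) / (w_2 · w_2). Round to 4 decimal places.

w1 = Gv₀ = (34, -7, 6)
w2 = Gw1 = (220, -81, 186)
Gw2 = (2378, 109, 1578)
w2·Gw2 = 220·2378 + (-81)·109 + 186·1578 = 807839; w2·w2 = 220·220 + (-81)·(-81) + 186·186 = 89557
λ ≈ 807839/89557 = 9.0204

λ ≈ 9.0204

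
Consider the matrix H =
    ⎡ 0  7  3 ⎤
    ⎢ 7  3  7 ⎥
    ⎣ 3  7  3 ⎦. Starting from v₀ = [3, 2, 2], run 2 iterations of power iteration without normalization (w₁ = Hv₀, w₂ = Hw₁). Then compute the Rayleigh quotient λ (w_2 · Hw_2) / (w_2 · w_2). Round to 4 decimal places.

w1 = Hv₀ = (0·3 + 7·2 + 3·2; 7·3 + 3·2 + 7·2; 3·3 + 7·2 + 3·2) = (20, 41, 29)
w2 = Hw1 = (0·20 + 7·41 + 3·29; 7·20 + 3·41 + 7·29; 3·20 + 7·41 + 3·29) = (374, 466, 434)
Hw2 = (4564, 7054, 5686)
w2·Hw2 = 374·4564 + 466·7054 + 434·5686 = 7461824; w2·w2 = 374·374 + 466·466 + 434·434 = 545388
λ ≈ 7461824/545388 = 13.6817

λ ≈ 13.6817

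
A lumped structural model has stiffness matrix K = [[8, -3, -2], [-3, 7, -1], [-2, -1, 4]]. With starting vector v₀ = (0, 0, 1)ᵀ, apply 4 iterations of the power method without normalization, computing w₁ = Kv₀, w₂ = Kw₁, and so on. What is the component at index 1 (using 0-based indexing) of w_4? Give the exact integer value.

503

w1 = Kv₀ = (8·0 + (-3)·0 + (-2)·1; (-3)·0 + 7·0 + (-1)·1; (-2)·0 + (-1)·0 + 4·1) = (-2, -1, 4)
w2 = Kw1 = (8·(-2) + (-3)·(-1) + (-2)·4; (-3)·(-2) + 7·(-1) + (-1)·4; (-2)·(-2) + (-1)·(-1) + 4·4) = (-21, -5, 21)
w3 = Kw2 = (-195, 7, 131)
w4 = Kw3 = (-1843, 503, 907)
The requested component of w4 is 503.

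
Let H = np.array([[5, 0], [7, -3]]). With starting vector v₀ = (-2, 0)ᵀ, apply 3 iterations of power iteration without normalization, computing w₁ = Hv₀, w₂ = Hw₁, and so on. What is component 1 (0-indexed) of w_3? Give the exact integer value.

-266

w1 = Hv₀ = (-10, -14)
w2 = Hw1 = (-50, -28)
w3 = Hw2 = (-250, -266)
The requested component of w3 is -266.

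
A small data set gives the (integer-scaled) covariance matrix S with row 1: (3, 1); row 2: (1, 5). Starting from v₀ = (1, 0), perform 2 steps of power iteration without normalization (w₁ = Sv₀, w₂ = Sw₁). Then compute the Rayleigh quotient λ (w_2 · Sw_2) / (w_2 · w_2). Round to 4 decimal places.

w1 = Sv₀ = (3, 1)
w2 = Sw1 = (10, 8)
Sw2 = (38, 50)
w2·Sw2 = 10·38 + 8·50 = 780; w2·w2 = 10·10 + 8·8 = 164
λ ≈ 780/164 = 4.7561

λ ≈ 4.7561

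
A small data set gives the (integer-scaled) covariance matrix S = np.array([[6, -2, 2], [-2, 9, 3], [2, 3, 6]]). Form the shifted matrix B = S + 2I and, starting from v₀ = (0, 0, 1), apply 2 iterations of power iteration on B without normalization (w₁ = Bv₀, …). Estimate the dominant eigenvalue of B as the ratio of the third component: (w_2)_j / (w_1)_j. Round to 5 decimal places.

μ ≈ 9.62500

B = S + 2I has rows (8, -2, 2); (-2, 11, 3); (2, 3, 8)
w1 = Bv₀ = (2, 3, 8)
w2 = Bw1 = (26, 53, 77)
Ratio: 77/8 = 9.62500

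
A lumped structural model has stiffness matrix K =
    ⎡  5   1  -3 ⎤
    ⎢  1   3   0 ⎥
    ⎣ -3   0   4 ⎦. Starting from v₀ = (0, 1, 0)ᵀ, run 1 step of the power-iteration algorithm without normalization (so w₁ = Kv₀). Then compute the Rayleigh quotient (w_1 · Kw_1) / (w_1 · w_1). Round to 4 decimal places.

w1 = Kv₀ = (5·0 + 1·1 + (-3)·0; 1·0 + 3·1 + 0·0; (-3)·0 + 0·1 + 4·0) = (1, 3, 0)
Kw1 = (8, 10, -3)
w1·Kw1 = 1·8 + 3·10 + 0·(-3) = 38; w1·w1 = 1·1 + 3·3 + 0·0 = 10
λ ≈ 38/10 = 3.8000

3.8000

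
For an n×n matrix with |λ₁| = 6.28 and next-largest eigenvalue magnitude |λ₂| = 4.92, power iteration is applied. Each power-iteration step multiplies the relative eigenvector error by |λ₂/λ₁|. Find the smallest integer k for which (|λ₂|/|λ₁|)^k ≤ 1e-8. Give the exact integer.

|λ₂/λ₁| = 4.92/6.28 = 0.78344
Need k ≥ ln(1e-8) / ln(0.78344) = -18.4207 / -0.2441 ≈ 75.476
Smallest integer k satisfying the bound: 76

76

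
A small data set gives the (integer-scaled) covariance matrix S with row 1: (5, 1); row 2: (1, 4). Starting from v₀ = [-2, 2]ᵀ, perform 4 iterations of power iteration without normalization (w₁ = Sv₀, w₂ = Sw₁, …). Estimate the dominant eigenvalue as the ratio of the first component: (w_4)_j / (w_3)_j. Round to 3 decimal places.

4.805

w1 = Sv₀ = (-8, 6)
w2 = Sw1 = (-34, 16)
w3 = Sw2 = (-154, 30)
w4 = Sw3 = (-740, -34)
Ratio at component: -740 / -154 = 4.805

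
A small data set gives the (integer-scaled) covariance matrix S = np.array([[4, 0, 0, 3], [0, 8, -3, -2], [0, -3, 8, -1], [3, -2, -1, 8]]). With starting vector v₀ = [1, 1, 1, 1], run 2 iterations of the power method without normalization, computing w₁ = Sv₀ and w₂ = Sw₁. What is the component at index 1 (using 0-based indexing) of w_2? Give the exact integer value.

w1 = Sv₀ = (4·1 + 0·1 + 0·1 + 3·1; 0·1 + 8·1 + (-3)·1 + (-2)·1; 0·1 + (-3)·1 + 8·1 + (-1)·1; 3·1 + (-2)·1 + (-1)·1 + 8·1) = (7, 3, 4, 8)
w2 = Sw1 = (4·7 + 0·3 + 0·4 + 3·8; 0·7 + 8·3 + (-3)·4 + (-2)·8; 0·7 + (-3)·3 + 8·4 + (-1)·8; 3·7 + (-2)·3 + (-1)·4 + 8·8) = (52, -4, 15, 75)
The requested component of w2 is -4.

-4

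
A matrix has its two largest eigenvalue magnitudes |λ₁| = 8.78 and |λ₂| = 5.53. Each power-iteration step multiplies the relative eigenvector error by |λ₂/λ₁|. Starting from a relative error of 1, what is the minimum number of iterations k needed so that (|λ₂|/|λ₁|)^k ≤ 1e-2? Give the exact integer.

10

|λ₂/λ₁| = 5.53/8.78 = 0.62984
Need k ≥ ln(1e-2) / ln(0.62984) = -4.6052 / -0.4623 ≈ 9.962
Smallest integer k satisfying the bound: 10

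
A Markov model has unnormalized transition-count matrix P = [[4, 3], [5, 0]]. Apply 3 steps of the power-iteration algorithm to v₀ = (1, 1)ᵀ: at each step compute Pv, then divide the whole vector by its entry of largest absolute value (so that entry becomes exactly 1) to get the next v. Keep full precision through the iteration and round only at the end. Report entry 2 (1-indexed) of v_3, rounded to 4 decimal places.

0.7762

Pv0 = (7.00000, 5.00000); divide by 7.00000 → v1 = (1.00000, 0.71429)
Pv1 = (6.14286, 5.00000); divide by 6.14286 → v2 = (1.00000, 0.81395)
Pv2 = (6.44186, 5.00000); divide by 6.44186 → v3 = (1.00000, 0.77617)
Requested entry of v3: 215/277 = 0.7762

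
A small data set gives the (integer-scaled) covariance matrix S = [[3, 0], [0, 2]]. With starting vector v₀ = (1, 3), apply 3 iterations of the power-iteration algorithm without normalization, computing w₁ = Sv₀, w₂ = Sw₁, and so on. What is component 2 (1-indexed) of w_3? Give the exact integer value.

24

w1 = Sv₀ = (3, 6)
w2 = Sw1 = (9, 12)
w3 = Sw2 = (27, 24)
The requested component of w3 is 24.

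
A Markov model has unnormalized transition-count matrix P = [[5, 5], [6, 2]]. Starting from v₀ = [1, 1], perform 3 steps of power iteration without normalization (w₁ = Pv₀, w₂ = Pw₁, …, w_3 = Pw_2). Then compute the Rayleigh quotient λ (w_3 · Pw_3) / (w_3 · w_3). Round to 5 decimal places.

λ ≈ 9.18010

w1 = Pv₀ = (10, 8)
w2 = Pw1 = (90, 76)
w3 = Pw2 = (830, 692)
Pw3 = (7610, 6364)
w3·Pw3 = 830·7610 + 692·6364 = 10720188; w3·w3 = 830·830 + 692·692 = 1167764
λ ≈ 10720188/1167764 = 9.18010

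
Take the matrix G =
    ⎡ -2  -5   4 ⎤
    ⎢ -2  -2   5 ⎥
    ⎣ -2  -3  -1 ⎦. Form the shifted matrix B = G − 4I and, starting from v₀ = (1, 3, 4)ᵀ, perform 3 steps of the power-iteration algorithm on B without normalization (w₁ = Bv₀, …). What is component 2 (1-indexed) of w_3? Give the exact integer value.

B = G − 4I has rows (-6, -5, 4); (-2, -6, 5); (-2, -3, -5)
w1 = Bv₀ = ((-6)·1 + (-5)·3 + 4·4; (-2)·1 + (-6)·3 + 5·4; (-2)·1 + (-3)·3 + (-5)·4) = (-5, 0, -31)
w2 = Bw1 = ((-6)·(-5) + (-5)·0 + 4·(-31); (-2)·(-5) + (-6)·0 + 5·(-31); (-2)·(-5) + (-3)·0 + (-5)·(-31)) = (-94, -145, 165)
w3 = Bw2 = (1949, 1883, -202)
Requested component of w3: 1883

1883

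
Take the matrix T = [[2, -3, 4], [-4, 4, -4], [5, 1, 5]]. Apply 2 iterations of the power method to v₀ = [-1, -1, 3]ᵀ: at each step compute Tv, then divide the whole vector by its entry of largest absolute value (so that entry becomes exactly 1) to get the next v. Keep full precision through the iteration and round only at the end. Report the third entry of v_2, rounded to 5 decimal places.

Tv0 = (13.000000, -12.000000, 9.000000); divide by 13.000000 → v1 = (1.000000, -0.923077, 0.692308)
Tv1 = (7.538462, -10.461538, 7.538462); divide by -10.461538 → v2 = (-0.720588, 1.000000, -0.720588)
Requested entry of v2: 98/-136 = -0.72059

-0.72059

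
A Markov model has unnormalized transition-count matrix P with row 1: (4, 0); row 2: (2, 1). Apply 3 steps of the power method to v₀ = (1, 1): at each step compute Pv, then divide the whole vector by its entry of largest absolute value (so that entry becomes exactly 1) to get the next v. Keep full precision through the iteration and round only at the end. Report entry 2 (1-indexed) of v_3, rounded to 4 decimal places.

Pv0 = (4.00000, 3.00000); divide by 4.00000 → v1 = (1.00000, 0.75000)
Pv1 = (4.00000, 2.75000); divide by 4.00000 → v2 = (1.00000, 0.68750)
Pv2 = (4.00000, 2.68750); divide by 4.00000 → v3 = (1.00000, 0.67188)
Requested entry of v3: 43/64 = 0.6719

0.6719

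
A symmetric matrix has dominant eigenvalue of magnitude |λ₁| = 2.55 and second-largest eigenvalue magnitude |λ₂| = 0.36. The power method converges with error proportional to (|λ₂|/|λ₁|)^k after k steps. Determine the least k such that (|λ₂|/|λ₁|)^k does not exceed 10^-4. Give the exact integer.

5

|λ₂/λ₁| = 0.36/2.55 = 0.14118
Need k ≥ ln(10^-4) / ln(0.14118) = -9.2103 / -1.9577 ≈ 4.705
Smallest integer k satisfying the bound: 5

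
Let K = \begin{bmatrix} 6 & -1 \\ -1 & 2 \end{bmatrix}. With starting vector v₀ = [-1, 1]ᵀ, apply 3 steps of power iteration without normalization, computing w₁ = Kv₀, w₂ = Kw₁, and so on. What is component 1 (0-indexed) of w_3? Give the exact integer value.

71

w1 = Kv₀ = (6·(-1) + (-1)·1; (-1)·(-1) + 2·1) = (-7, 3)
w2 = Kw1 = (6·(-7) + (-1)·3; (-1)·(-7) + 2·3) = (-45, 13)
w3 = Kw2 = (-283, 71)
The requested component of w3 is 71.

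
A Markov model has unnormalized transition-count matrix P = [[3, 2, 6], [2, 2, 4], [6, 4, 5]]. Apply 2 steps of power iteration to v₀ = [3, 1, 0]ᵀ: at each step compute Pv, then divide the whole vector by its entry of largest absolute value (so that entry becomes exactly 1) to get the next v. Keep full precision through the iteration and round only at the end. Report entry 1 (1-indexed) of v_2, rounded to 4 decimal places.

0.8702

Pv0 = (11.00000, 8.00000, 22.00000); divide by 22.00000 → v1 = (0.50000, 0.36364, 1.00000)
Pv1 = (8.22727, 5.72727, 9.45455); divide by 9.45455 → v2 = (0.87019, 0.60577, 1.00000)
Requested entry of v2: 181/208 = 0.8702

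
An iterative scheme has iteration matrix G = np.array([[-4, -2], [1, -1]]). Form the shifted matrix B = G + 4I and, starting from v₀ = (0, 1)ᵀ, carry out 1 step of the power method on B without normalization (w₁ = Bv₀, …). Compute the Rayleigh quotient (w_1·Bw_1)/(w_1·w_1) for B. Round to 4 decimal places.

μ ≈ 2.5385

B = G + 4I has rows (0, -2); (1, 3)
w1 = Bv₀ = (-2, 3)
Bw1 = (-6, 7)
w1·Bw1 = 33; w1·w1 = 13; μ ≈ 33/13 = 2.5385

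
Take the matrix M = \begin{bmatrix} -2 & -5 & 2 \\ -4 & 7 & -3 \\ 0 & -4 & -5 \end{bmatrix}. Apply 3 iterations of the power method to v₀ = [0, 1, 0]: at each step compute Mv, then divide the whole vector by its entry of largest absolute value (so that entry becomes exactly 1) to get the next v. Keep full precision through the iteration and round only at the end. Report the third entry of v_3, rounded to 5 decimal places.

-0.39281

Mv0 = (-5.000000, 7.000000, -4.000000); divide by 7.000000 → v1 = (-0.714286, 1.000000, -0.571429)
Mv1 = (-4.714286, 11.571429, -1.142857); divide by 11.571429 → v2 = (-0.407407, 1.000000, -0.098765)
Mv2 = (-4.382716, 8.925926, -3.506173); divide by 8.925926 → v3 = (-0.491010, 1.000000, -0.392808)
Requested entry of v3: -284/723 = -0.39281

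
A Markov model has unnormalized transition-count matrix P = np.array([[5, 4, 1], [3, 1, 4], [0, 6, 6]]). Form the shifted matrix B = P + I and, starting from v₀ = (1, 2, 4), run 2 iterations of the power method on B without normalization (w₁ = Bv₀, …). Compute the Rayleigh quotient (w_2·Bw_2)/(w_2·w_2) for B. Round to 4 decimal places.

μ ≈ 11.0954

B = P + I has rows (6, 4, 1); (3, 2, 4); (0, 6, 7)
w1 = Bv₀ = (6·1 + 4·2 + 1·4; 3·1 + 2·2 + 4·4; 0·1 + 6·2 + 7·4) = (18, 23, 40)
w2 = Bw1 = (6·18 + 4·23 + 1·40; 3·18 + 2·23 + 4·40; 0·18 + 6·23 + 7·40) = (240, 260, 418)
Bw2 = (2898, 2912, 4486)
w2·Bw2 = 3327788; w2·w2 = 299924; μ ≈ 3327788/299924 = 11.0954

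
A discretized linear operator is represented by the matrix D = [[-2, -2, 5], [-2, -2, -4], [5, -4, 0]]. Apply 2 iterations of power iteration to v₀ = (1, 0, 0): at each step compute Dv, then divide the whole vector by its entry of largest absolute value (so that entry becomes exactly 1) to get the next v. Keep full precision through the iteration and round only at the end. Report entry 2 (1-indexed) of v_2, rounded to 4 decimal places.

-0.3636

Dv0 = (-2.00000, -2.00000, 5.00000); divide by 5.00000 → v1 = (-0.40000, -0.40000, 1.00000)
Dv1 = (6.60000, -2.40000, -0.40000); divide by 6.60000 → v2 = (1.00000, -0.36364, -0.06061)
Requested entry of v2: -12/33 = -0.3636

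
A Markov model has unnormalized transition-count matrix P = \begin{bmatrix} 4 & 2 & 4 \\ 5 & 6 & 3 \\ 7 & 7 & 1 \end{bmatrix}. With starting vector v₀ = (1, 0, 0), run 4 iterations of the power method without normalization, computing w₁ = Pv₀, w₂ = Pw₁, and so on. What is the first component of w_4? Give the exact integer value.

w1 = Pv₀ = (4, 5, 7)
w2 = Pw1 = (54, 71, 70)
w3 = Pw2 = (638, 906, 945)
w4 = Pw3 = (8144, 11461, 11753)
The requested component of w4 is 8144.

8144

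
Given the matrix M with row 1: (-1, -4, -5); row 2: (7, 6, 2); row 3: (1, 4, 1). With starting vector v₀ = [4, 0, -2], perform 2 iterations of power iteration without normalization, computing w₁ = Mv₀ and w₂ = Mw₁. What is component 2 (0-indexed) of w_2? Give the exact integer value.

w1 = Mv₀ = (6, 24, 2)
w2 = Mw1 = (-112, 190, 104)
The requested component of w2 is 104.

104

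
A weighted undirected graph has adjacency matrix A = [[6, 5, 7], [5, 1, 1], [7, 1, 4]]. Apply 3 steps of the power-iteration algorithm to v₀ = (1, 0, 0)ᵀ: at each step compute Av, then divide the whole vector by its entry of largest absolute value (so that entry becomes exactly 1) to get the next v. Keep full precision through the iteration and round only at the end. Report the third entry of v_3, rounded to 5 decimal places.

Av0 = (6.000000, 5.000000, 7.000000); divide by 7.000000 → v1 = (0.857143, 0.714286, 1.000000)
Av1 = (15.714286, 6.000000, 10.714286); divide by 15.714286 → v2 = (1.000000, 0.381818, 0.681818)
Av2 = (12.681818, 6.063636, 10.109091); divide by 12.681818 → v3 = (1.000000, 0.478136, 0.797133)
Requested entry of v3: 1112/1395 = 0.79713

0.79713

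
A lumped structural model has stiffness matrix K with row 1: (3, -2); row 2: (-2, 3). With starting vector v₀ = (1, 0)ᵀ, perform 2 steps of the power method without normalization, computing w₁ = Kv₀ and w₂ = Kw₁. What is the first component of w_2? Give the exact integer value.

w1 = Kv₀ = (3, -2)
w2 = Kw1 = (13, -12)
The requested component of w2 is 13.

13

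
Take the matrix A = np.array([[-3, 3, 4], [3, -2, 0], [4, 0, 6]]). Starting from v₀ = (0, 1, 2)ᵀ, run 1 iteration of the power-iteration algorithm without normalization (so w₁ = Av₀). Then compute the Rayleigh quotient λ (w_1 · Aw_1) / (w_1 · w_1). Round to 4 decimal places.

w1 = Av₀ = ((-3)·0 + 3·1 + 4·2; 3·0 + (-2)·1 + 0·2; 4·0 + 0·1 + 6·2) = (11, -2, 12)
Aw1 = (9, 37, 116)
w1·Aw1 = 11·9 + (-2)·37 + 12·116 = 1417; w1·w1 = 11·11 + (-2)·(-2) + 12·12 = 269
λ ≈ 1417/269 = 5.2677

5.2677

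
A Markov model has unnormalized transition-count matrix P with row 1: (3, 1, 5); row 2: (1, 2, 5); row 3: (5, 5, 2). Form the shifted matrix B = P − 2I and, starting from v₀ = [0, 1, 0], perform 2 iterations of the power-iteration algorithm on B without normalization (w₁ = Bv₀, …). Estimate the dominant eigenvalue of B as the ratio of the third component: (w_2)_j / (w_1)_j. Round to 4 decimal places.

B = P − 2I has rows (1, 1, 5); (1, 0, 5); (5, 5, 0)
w1 = Bv₀ = (1·0 + 1·1 + 5·0; 1·0 + 0·1 + 5·0; 5·0 + 5·1 + 0·0) = (1, 0, 5)
w2 = Bw1 = (1·1 + 1·0 + 5·5; 1·1 + 0·0 + 5·5; 5·1 + 5·0 + 0·5) = (26, 26, 5)
Ratio: 5/5 = 1.0000

1.0000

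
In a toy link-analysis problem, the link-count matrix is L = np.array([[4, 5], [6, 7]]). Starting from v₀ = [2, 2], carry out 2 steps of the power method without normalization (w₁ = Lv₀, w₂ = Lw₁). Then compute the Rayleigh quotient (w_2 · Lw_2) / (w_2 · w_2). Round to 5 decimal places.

w1 = Lv₀ = (4·2 + 5·2; 6·2 + 7·2) = (18, 26)
w2 = Lw1 = (4·18 + 5·26; 6·18 + 7·26) = (202, 290)
Lw2 = (2258, 3242)
w2·Lw2 = 202·2258 + 290·3242 = 1396296; w2·w2 = 202·202 + 290·290 = 124904
λ ≈ 1396296/124904 = 11.17895

λ ≈ 11.17895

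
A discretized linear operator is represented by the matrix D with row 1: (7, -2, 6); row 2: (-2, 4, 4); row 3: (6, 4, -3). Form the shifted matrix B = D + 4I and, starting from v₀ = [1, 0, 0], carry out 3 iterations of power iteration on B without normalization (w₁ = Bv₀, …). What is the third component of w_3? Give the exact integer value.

B = D + 4I has rows (11, -2, 6); (-2, 8, 4); (6, 4, 1)
w1 = Bv₀ = (11·1 + (-2)·0 + 6·0; (-2)·1 + 8·0 + 4·0; 6·1 + 4·0 + 1·0) = (11, -2, 6)
w2 = Bw1 = (11·11 + (-2)·(-2) + 6·6; (-2)·11 + 8·(-2) + 4·6; 6·11 + 4·(-2) + 1·6) = (161, -14, 64)
w3 = Bw2 = (2183, -178, 974)
Requested component of w3: 974

974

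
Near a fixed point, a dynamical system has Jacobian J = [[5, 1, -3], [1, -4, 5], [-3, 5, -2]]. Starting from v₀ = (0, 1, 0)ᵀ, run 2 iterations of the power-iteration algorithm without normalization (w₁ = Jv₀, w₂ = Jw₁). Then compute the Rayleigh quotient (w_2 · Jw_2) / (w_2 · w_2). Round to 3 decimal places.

λ ≈ -8.548

w1 = Jv₀ = (5·0 + 1·1 + (-3)·0; 1·0 + (-4)·1 + 5·0; (-3)·0 + 5·1 + (-2)·0) = (1, -4, 5)
w2 = Jw1 = (5·1 + 1·(-4) + (-3)·5; 1·1 + (-4)·(-4) + 5·5; (-3)·1 + 5·(-4) + (-2)·5) = (-14, 42, -33)
Jw2 = (71, -347, 318)
w2·Jw2 = (-14)·71 + 42·(-347) + (-33)·318 = -26062; w2·w2 = (-14)·(-14) + 42·42 + (-33)·(-33) = 3049
λ ≈ -26062/3049 = -8.548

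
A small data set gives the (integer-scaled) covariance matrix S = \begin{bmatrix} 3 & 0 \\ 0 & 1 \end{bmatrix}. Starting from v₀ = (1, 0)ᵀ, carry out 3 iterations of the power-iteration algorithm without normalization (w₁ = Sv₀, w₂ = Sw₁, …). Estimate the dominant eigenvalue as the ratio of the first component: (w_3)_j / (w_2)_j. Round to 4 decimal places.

λ ≈ 3.0000

w1 = Sv₀ = (3·1 + 0·0; 0·1 + 1·0) = (3, 0)
w2 = Sw1 = (3·3 + 0·0; 0·3 + 1·0) = (9, 0)
w3 = Sw2 = (27, 0)
Ratio at component: 27 / 9 = 3.0000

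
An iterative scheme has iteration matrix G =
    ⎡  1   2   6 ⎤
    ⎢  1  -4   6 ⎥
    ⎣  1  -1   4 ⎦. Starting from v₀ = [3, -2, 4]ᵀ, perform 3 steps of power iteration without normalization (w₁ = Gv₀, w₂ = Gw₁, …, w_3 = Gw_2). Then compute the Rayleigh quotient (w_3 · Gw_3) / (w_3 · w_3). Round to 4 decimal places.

λ ≈ 4.6792

w1 = Gv₀ = (1·3 + 2·(-2) + 6·4; 1·3 + (-4)·(-2) + 6·4; 1·3 + (-1)·(-2) + 4·4) = (23, 35, 21)
w2 = Gw1 = (1·23 + 2·35 + 6·21; 1·23 + (-4)·35 + 6·21; 1·23 + (-1)·35 + 4·21) = (219, 9, 72)
w3 = Gw2 = (669, 615, 498)
Gw3 = (4887, 1197, 2046)
w3·Gw3 = 669·4887 + 615·1197 + 498·2046 = 5024466; w3·w3 = 669·669 + 615·615 + 498·498 = 1073790
λ ≈ 5024466/1073790 = 4.6792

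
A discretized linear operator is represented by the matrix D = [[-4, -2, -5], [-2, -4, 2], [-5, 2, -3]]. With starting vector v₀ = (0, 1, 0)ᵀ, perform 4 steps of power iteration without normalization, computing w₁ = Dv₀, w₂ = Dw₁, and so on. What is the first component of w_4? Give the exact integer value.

290

w1 = Dv₀ = ((-4)·0 + (-2)·1 + (-5)·0; (-2)·0 + (-4)·1 + 2·0; (-5)·0 + 2·1 + (-3)·0) = (-2, -4, 2)
w2 = Dw1 = ((-4)·(-2) + (-2)·(-4) + (-5)·2; (-2)·(-2) + (-4)·(-4) + 2·2; (-5)·(-2) + 2·(-4) + (-3)·2) = (6, 24, -4)
w3 = Dw2 = (-52, -116, 30)
w4 = Dw3 = (290, 628, -62)
The requested component of w4 is 290.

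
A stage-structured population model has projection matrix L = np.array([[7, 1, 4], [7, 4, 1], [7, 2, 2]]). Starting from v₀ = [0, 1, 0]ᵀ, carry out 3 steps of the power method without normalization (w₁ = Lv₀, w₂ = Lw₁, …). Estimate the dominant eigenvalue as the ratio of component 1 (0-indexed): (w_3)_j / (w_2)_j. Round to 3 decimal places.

w1 = Lv₀ = (7·0 + 1·1 + 4·0; 7·0 + 4·1 + 1·0; 7·0 + 2·1 + 2·0) = (1, 4, 2)
w2 = Lw1 = (7·1 + 1·4 + 4·2; 7·1 + 4·4 + 1·2; 7·1 + 2·4 + 2·2) = (19, 25, 19)
w3 = Lw2 = (234, 252, 221)
Ratio at component: 252 / 25 = 10.080

λ ≈ 10.080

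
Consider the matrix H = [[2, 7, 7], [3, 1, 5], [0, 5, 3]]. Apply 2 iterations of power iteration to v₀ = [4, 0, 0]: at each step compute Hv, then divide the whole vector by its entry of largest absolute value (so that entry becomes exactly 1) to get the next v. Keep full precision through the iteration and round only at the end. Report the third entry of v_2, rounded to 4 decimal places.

Hv0 = (8.00000, 12.00000, 0.00000); divide by 12.00000 → v1 = (0.66667, 1.00000, 0.00000)
Hv1 = (8.33333, 3.00000, 5.00000); divide by 8.33333 → v2 = (1.00000, 0.36000, 0.60000)
Requested entry of v2: 60/100 = 0.6000

0.6000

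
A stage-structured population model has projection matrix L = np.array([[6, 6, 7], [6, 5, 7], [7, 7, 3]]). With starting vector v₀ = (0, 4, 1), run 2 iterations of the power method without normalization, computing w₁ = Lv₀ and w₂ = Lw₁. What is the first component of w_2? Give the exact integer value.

w1 = Lv₀ = (31, 27, 31)
w2 = Lw1 = (565, 538, 499)
The requested component of w2 is 565.

565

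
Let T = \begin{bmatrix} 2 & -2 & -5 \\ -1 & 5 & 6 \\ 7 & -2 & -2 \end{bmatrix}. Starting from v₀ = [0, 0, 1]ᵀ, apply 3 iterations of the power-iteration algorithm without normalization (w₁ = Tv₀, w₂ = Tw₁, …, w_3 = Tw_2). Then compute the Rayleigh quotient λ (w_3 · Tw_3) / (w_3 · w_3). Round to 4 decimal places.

λ ≈ 4.7671

w1 = Tv₀ = (2·0 + (-2)·0 + (-5)·1; (-1)·0 + 5·0 + 6·1; 7·0 + (-2)·0 + (-2)·1) = (-5, 6, -2)
w2 = Tw1 = (2·(-5) + (-2)·6 + (-5)·(-2); (-1)·(-5) + 5·6 + 6·(-2); 7·(-5) + (-2)·6 + (-2)·(-2)) = (-12, 23, -43)
w3 = Tw2 = (145, -131, -44)
Tw3 = (772, -1064, 1365)
w3·Tw3 = 145·772 + (-131)·(-1064) + (-44)·1365 = 191264; w3·w3 = 145·145 + (-131)·(-131) + (-44)·(-44) = 40122
λ ≈ 191264/40122 = 4.7671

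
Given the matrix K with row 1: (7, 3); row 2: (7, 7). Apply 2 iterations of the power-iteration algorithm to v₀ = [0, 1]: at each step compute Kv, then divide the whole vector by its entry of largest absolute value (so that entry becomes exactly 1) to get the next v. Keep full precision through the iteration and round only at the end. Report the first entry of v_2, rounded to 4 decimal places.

Kv0 = (3.00000, 7.00000); divide by 7.00000 → v1 = (0.42857, 1.00000)
Kv1 = (6.00000, 10.00000); divide by 10.00000 → v2 = (0.60000, 1.00000)
Requested entry of v2: 42/70 = 0.6000

0.6000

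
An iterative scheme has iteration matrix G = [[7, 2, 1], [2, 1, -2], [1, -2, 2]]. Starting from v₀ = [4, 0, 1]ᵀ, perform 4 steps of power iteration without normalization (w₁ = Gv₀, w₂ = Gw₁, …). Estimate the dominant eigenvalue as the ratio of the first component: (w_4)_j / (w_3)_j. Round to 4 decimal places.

w1 = Gv₀ = (29, 6, 6)
w2 = Gw1 = (221, 52, 29)
w3 = Gw2 = (1680, 436, 175)
w4 = Gw3 = (12807, 3446, 1158)
Ratio at component: 12807 / 1680 = 7.6232

λ ≈ 7.6232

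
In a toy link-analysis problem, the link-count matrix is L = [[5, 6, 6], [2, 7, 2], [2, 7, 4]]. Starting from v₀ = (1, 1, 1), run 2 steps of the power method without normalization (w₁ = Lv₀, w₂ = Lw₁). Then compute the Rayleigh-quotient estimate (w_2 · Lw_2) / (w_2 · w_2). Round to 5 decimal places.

w1 = Lv₀ = (5·1 + 6·1 + 6·1; 2·1 + 7·1 + 2·1; 2·1 + 7·1 + 4·1) = (17, 11, 13)
w2 = Lw1 = (5·17 + 6·11 + 6·13; 2·17 + 7·11 + 2·13; 2·17 + 7·11 + 4·13) = (229, 137, 163)
Lw2 = (2945, 1743, 2069)
w2·Lw2 = 229·2945 + 137·1743 + 163·2069 = 1250443; w2·w2 = 229·229 + 137·137 + 163·163 = 97779
λ ≈ 1250443/97779 = 12.78846

λ ≈ 12.78846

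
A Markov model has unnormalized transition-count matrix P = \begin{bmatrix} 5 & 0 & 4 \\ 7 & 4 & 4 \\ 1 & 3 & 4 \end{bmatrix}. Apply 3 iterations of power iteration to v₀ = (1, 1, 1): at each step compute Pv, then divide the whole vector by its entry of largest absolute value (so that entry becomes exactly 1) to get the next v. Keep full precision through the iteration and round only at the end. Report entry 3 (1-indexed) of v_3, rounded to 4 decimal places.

0.5895

Pv0 = (9.00000, 15.00000, 8.00000); divide by 15.00000 → v1 = (0.60000, 1.00000, 0.53333)
Pv1 = (5.13333, 10.33333, 5.73333); divide by 10.33333 → v2 = (0.49677, 1.00000, 0.55484)
Pv2 = (4.70323, 9.69677, 5.71613); divide by 9.69677 → v3 = (0.48503, 1.00000, 0.58949)
Requested entry of v3: 886/1503 = 0.5895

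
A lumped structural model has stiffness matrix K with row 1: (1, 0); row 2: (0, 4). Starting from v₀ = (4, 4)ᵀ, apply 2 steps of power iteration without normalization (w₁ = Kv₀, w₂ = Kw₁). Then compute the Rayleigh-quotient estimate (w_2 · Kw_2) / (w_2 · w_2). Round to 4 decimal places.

3.9883

w1 = Kv₀ = (1·4 + 0·4; 0·4 + 4·4) = (4, 16)
w2 = Kw1 = (1·4 + 0·16; 0·4 + 4·16) = (4, 64)
Kw2 = (4, 256)
w2·Kw2 = 4·4 + 64·256 = 16400; w2·w2 = 4·4 + 64·64 = 4112
λ ≈ 16400/4112 = 3.9883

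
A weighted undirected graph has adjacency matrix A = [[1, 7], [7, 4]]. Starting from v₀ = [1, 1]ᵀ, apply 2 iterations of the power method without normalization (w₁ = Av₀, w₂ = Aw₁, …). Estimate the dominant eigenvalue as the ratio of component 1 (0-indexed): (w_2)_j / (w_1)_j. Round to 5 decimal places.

w1 = Av₀ = (1·1 + 7·1; 7·1 + 4·1) = (8, 11)
w2 = Aw1 = (1·8 + 7·11; 7·8 + 4·11) = (85, 100)
Ratio at component: 100 / 11 = 9.09091

9.09091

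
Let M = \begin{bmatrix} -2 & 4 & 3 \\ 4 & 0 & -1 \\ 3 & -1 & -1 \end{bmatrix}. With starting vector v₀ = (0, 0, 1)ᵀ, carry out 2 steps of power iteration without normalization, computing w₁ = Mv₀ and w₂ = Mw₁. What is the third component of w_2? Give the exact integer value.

11

w1 = Mv₀ = ((-2)·0 + 4·0 + 3·1; 4·0 + 0·0 + (-1)·1; 3·0 + (-1)·0 + (-1)·1) = (3, -1, -1)
w2 = Mw1 = ((-2)·3 + 4·(-1) + 3·(-1); 4·3 + 0·(-1) + (-1)·(-1); 3·3 + (-1)·(-1) + (-1)·(-1)) = (-13, 13, 11)
The requested component of w2 is 11.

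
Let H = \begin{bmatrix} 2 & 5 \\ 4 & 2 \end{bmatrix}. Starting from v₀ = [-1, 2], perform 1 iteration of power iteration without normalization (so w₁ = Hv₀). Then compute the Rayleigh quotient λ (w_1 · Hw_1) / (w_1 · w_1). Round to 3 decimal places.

w1 = Hv₀ = (2·(-1) + 5·2; 4·(-1) + 2·2) = (8, 0)
Hw1 = (16, 32)
w1·Hw1 = 8·16 + 0·32 = 128; w1·w1 = 8·8 + 0·0 = 64
λ ≈ 128/64 = 2.000

λ ≈ 2.000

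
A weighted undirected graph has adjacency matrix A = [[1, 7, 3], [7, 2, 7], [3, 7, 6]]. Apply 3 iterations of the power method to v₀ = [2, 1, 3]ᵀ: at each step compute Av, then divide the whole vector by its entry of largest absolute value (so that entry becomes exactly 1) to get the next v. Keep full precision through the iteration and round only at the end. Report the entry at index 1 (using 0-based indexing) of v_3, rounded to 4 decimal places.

0.9849

Av0 = (18.00000, 37.00000, 31.00000); divide by 37.00000 → v1 = (0.48649, 1.00000, 0.83784)
Av1 = (10.00000, 11.27027, 13.48649); divide by 13.48649 → v2 = (0.74148, 0.83567, 1.00000)
Av2 = (9.59118, 13.86172, 14.07415); divide by 14.07415 → v3 = (0.68148, 0.98491, 1.00000)
Requested entry of v3: 6917/7023 = 0.9849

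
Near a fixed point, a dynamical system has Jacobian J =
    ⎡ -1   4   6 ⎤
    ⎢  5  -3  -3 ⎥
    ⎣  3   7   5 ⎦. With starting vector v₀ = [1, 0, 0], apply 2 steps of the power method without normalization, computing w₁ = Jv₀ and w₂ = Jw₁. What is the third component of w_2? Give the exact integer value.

w1 = Jv₀ = (-1, 5, 3)
w2 = Jw1 = (39, -29, 47)
The requested component of w2 is 47.

47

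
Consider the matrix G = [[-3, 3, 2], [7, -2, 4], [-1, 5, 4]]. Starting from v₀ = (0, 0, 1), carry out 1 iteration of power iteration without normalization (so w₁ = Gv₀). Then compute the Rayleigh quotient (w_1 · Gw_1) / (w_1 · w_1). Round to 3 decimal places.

λ ≈ 7.000

w1 = Gv₀ = (2, 4, 4)
Gw1 = (14, 22, 34)
w1·Gw1 = 2·14 + 4·22 + 4·34 = 252; w1·w1 = 2·2 + 4·4 + 4·4 = 36
λ ≈ 252/36 = 7.000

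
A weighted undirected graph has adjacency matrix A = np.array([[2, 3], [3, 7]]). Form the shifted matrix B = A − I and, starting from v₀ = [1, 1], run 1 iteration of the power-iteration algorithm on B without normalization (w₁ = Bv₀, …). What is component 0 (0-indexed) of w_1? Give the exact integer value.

4

B = A − I has rows (1, 3); (3, 6)
w1 = Bv₀ = (1·1 + 3·1; 3·1 + 6·1) = (4, 9)
Requested component of w1: 4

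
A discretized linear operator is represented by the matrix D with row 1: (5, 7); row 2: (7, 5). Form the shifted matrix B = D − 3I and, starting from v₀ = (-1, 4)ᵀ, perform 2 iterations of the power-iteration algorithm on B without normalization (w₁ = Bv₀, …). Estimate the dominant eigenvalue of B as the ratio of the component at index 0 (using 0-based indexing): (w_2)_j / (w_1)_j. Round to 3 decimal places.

μ ≈ 2.269

B = D − 3I has rows (2, 7); (7, 2)
w1 = Bv₀ = (26, 1)
w2 = Bw1 = (59, 184)
Ratio: 59/26 = 2.269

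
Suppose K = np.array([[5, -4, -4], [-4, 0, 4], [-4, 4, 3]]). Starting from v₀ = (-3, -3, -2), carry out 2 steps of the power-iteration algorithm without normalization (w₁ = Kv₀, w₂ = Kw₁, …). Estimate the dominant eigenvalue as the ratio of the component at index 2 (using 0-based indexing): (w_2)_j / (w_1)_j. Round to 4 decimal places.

w1 = Kv₀ = (5·(-3) + (-4)·(-3) + (-4)·(-2); (-4)·(-3) + 0·(-3) + 4·(-2); (-4)·(-3) + 4·(-3) + 3·(-2)) = (5, 4, -6)
w2 = Kw1 = (5·5 + (-4)·4 + (-4)·(-6); (-4)·5 + 0·4 + 4·(-6); (-4)·5 + 4·4 + 3·(-6)) = (33, -44, -22)
Ratio at component: -22 / -6 = 3.6667

3.6667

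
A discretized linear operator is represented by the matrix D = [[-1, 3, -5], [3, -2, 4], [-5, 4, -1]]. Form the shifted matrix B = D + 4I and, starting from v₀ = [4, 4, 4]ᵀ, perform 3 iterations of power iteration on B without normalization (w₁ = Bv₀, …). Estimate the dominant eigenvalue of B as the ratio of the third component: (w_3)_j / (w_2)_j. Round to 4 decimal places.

μ ≈ 3.4324

B = D + 4I has rows (3, 3, -5); (3, 2, 4); (-5, 4, 3)
w1 = Bv₀ = (4, 36, 8)
w2 = Bw1 = (80, 116, 148)
w3 = Bw2 = (-152, 1064, 508)
Ratio: 508/148 = 3.4324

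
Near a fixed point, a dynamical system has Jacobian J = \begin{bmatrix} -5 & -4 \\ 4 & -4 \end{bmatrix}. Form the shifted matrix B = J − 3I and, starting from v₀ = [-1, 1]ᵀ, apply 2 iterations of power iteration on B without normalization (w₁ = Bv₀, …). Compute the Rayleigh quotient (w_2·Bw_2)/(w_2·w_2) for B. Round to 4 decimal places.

B = J − 3I has rows (-8, -4); (4, -7)
w1 = Bv₀ = ((-8)·(-1) + (-4)·1; 4·(-1) + (-7)·1) = (4, -11)
w2 = Bw1 = ((-8)·4 + (-4)·(-11); 4·4 + (-7)·(-11)) = (12, 93)
Bw2 = (-468, -603)
w2·Bw2 = -61695; w2·w2 = 8793; μ ≈ -61695/8793 = -7.0164

μ ≈ -7.0164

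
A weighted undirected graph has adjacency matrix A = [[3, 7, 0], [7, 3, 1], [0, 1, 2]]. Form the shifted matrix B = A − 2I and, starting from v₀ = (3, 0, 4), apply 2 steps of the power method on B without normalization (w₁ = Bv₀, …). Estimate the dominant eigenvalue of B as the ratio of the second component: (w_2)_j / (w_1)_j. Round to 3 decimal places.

B = A − 2I has rows (1, 7, 0); (7, 1, 1); (0, 1, 0)
w1 = Bv₀ = (1·3 + 7·0 + 0·4; 7·3 + 1·0 + 1·4; 0·3 + 1·0 + 0·4) = (3, 25, 0)
w2 = Bw1 = (1·3 + 7·25 + 0·0; 7·3 + 1·25 + 1·0; 0·3 + 1·25 + 0·0) = (178, 46, 25)
Ratio: 46/25 = 1.840

μ ≈ 1.840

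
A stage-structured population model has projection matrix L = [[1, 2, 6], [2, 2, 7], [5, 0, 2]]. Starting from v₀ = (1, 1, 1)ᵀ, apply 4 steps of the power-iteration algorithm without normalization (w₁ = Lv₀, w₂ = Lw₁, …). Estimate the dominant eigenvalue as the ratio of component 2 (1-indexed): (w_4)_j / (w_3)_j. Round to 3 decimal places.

8.229

w1 = Lv₀ = (1·1 + 2·1 + 6·1; 2·1 + 2·1 + 7·1; 5·1 + 0·1 + 2·1) = (9, 11, 7)
w2 = Lw1 = (1·9 + 2·11 + 6·7; 2·9 + 2·11 + 7·7; 5·9 + 0·11 + 2·7) = (73, 89, 59)
w3 = Lw2 = (605, 737, 483)
w4 = Lw3 = (4977, 6065, 3991)
Ratio at component: 6065 / 737 = 8.229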